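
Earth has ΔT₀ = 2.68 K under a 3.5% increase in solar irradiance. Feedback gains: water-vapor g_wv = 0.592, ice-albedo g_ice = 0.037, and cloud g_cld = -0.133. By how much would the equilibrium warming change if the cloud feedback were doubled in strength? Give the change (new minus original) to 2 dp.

Original: g = 0.496, ΔT = 2.68/(1−0.496) = 5.3175 K.
With doubled cloud: g' = 0.363, ΔT' = 2.68/(1−0.363) = 4.2072 K.
Change = 4.2072 − 5.3175 = -1.11 K.

-1.11 K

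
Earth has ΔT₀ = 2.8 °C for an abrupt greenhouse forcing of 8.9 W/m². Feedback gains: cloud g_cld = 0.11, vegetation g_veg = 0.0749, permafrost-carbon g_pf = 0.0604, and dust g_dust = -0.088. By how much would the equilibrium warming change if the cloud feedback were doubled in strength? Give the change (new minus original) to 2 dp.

0.50 °C

Original: g = 0.1573, ΔT = 2.8/(1−0.1573) = 3.3227 °C.
With doubled cloud: g' = 0.2673, ΔT' = 2.8/(1−0.2673) = 3.8215 °C.
Change = 3.8215 − 3.3227 = 0.50 °C.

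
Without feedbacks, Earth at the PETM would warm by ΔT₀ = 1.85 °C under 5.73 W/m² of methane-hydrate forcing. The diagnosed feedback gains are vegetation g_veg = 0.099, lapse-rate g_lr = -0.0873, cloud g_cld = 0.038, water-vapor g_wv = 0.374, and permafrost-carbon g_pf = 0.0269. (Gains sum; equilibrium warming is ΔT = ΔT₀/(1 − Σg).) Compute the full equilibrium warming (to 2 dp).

3.37 °C

Total gain g = 0.099 − 0.0873 + 0.038 + 0.374 + 0.0269 = 0.4506.
Amplification A = 1/(1 − 0.4506) = 1.82.
ΔT = 1.85 × 1.82 = 3.37 °C.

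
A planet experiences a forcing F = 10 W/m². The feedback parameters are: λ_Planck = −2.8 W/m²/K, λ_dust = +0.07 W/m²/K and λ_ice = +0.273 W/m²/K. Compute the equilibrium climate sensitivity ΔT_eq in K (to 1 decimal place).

4.1 K

Net feedback parameter λ = (−2.8) + (+0.07) + (+0.273) = -2.457 W/m²/K.
ΔT = −F/λ = −10/(-2.457) = 4.1 K.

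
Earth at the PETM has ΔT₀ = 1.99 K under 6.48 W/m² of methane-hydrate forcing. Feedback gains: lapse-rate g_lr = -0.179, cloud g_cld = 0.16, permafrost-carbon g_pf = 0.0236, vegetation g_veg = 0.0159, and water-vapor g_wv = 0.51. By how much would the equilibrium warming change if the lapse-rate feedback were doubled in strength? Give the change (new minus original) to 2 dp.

-1.17 K

Original: g = 0.5305, ΔT = 1.99/(1−0.5305) = 4.2386 K.
With doubled lapse-rate: g' = 0.3515, ΔT' = 1.99/(1−0.3515) = 3.0686 K.
Change = 3.0686 − 4.2386 = -1.17 K.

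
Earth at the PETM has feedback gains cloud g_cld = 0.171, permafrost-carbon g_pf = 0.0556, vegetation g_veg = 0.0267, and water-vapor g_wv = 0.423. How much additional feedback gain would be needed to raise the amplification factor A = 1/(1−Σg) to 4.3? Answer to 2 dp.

0.09

Current total gain = 0.6763.
Target gain for A = 4.3: g* = 1 − 1/4.3 = 0.7674.
Additional gain needed = 0.7674 − 0.6763 = 0.09.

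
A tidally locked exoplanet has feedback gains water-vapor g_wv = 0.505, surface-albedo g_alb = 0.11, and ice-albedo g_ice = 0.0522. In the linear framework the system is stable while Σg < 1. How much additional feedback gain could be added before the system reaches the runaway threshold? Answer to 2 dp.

0.33

Current total gain = 0.505 + 0.11 + 0.0522 = 0.6672.
Margin to runaway = 1 − 0.6672 = 0.33.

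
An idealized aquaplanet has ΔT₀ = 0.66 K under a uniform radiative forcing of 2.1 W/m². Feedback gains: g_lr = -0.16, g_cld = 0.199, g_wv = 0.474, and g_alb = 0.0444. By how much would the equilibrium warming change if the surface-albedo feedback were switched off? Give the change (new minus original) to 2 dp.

-0.14 K

Original: g = 0.5574, ΔT = 0.66/(1−0.5574) = 1.4912 K.
Without surface-albedo: g' = 0.513, ΔT' = 0.66/(1−0.513) = 1.3552 K.
Change = 1.3552 − 1.4912 = -0.14 K.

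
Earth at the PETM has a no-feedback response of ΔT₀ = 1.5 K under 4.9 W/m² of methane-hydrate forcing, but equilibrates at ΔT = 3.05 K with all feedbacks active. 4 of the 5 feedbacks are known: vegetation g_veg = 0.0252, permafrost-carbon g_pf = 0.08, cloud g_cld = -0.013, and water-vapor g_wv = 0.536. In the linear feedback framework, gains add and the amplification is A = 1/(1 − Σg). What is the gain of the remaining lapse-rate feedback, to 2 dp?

-0.12

Amplification A = ΔT/ΔT₀ = 3.05/1.5 = 2.033.
Total gain g = 1 − 1/A = 1 − 1/2.033 = 0.5081.
Known gains sum to 0.0252 + 0.08 − 0.013 + 0.536 = 0.6282.
g_lr = 0.5081 − 0.6282 = -0.12.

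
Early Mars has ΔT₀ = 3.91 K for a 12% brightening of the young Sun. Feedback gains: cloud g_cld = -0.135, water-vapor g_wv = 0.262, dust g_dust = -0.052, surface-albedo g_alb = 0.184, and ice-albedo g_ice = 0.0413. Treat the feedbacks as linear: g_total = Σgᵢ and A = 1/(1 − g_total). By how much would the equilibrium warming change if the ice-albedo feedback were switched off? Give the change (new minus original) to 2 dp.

Original: g = 0.3003, ΔT = 3.91/(1−0.3003) = 5.5881 K.
Without ice-albedo: g' = 0.259, ΔT' = 3.91/(1−0.259) = 5.2767 K.
Change = 5.2767 − 5.5881 = -0.31 K.

-0.31 K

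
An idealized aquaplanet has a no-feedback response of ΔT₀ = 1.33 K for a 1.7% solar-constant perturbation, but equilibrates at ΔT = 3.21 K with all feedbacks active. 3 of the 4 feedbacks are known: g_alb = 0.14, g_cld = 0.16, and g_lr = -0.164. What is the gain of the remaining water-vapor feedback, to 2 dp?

Amplification A = ΔT/ΔT₀ = 3.21/1.33 = 2.414.
Total gain g = 1 − 1/A = 1 − 1/2.414 = 0.5857.
Known gains sum to 0.14 + 0.16 − 0.164 = 0.136.
g_wv = 0.5857 − 0.136 = 0.45.

0.45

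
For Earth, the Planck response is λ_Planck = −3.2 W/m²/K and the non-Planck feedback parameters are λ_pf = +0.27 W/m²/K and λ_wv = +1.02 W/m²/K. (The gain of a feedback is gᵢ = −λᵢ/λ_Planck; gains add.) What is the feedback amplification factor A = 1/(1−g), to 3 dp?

1.675

Convert to gains: g_pf = 0.27/3.2 = 0.08438; g_wv = 1.02/3.2 = 0.3187.
Total gain g = 0.40308.
A = 1/(1 − 0.40308) = 1.675.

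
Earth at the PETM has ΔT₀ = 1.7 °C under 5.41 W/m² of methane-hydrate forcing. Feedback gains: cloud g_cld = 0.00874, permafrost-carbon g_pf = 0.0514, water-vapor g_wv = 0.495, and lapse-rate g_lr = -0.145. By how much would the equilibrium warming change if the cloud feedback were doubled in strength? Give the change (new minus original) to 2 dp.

0.04 °C

Original: g = 0.41014, ΔT = 1.7/(1−0.41014) = 2.8820 °C.
With doubled cloud: g' = 0.41888, ΔT' = 1.7/(1−0.41888) = 2.9254 °C.
Change = 2.9254 − 2.8820 = 0.04 °C.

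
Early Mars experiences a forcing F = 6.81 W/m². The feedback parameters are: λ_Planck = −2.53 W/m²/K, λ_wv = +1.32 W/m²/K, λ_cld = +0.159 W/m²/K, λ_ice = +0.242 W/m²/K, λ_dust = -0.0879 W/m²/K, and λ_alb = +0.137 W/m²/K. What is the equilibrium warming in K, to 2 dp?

8.96 K

Net feedback parameter λ = (−2.53) + (+1.32) + (+0.159) + (+0.242) + (-0.0879) + (+0.137) = -0.7599 W/m²/K.
ΔT = −F/λ = −6.81/(-0.7599) = 8.96 K.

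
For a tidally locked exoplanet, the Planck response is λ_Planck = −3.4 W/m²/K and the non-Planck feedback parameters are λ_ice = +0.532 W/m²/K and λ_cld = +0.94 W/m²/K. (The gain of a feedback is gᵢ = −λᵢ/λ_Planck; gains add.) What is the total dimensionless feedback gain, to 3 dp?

0.433

Convert to gains: g_ice = 0.532/3.4 = 0.1565; g_cld = 0.94/3.4 = 0.2765.
Total gain g = 0.433.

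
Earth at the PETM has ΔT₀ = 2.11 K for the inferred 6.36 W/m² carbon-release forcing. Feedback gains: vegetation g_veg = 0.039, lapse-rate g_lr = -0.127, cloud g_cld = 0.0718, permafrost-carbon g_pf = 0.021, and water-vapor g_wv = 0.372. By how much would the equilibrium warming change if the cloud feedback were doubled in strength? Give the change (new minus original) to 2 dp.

0.44 K

Original: g = 0.3768, ΔT = 2.11/(1−0.3768) = 3.3858 K.
With doubled cloud: g' = 0.4486, ΔT' = 2.11/(1−0.4486) = 3.8266 K.
Change = 3.8266 − 3.3858 = 0.44 K.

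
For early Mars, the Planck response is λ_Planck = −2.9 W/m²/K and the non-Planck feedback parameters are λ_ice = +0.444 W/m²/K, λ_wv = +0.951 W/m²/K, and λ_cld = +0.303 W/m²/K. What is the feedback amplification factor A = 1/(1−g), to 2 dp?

Convert to gains: g_ice = 0.444/2.9 = 0.1531; g_wv = 0.951/2.9 = 0.3279; g_cld = 0.303/2.9 = 0.1045.
Total gain g = 0.5855.
A = 1/(1 − 0.5855) = 2.41.

2.41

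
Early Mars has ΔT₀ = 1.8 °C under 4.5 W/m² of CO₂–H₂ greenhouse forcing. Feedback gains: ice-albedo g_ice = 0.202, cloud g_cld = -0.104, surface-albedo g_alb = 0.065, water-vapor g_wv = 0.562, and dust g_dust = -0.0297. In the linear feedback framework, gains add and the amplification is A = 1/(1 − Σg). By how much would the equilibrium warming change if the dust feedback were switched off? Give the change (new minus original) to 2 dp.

Original: g = 0.6953, ΔT = 1.8/(1−0.6953) = 5.9074 °C.
Without dust: g' = 0.725, ΔT' = 1.8/(1−0.725) = 6.5455 °C.
Change = 6.5455 − 5.9074 = 0.64 °C.

0.64 °C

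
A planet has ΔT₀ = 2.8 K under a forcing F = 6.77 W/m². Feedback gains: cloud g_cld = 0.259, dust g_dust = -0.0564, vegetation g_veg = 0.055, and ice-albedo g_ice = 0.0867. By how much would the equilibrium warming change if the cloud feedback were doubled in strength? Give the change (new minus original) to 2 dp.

2.79 K

Original: g = 0.3443, ΔT = 2.8/(1−0.3443) = 4.2702 K.
With doubled cloud: g' = 0.6033, ΔT' = 2.8/(1−0.6033) = 7.0582 K.
Change = 7.0582 − 4.2702 = 2.79 K.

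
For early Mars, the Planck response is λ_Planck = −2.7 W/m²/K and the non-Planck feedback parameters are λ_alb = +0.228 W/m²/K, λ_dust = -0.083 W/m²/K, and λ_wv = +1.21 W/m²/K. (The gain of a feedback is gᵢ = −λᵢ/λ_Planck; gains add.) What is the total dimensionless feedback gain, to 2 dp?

Convert to gains: g_alb = 0.228/2.7 = 0.08444; g_dust = -0.083/2.7 = -0.03074; g_wv = 1.21/2.7 = 0.4481.
Total gain g = 0.5018.

0.50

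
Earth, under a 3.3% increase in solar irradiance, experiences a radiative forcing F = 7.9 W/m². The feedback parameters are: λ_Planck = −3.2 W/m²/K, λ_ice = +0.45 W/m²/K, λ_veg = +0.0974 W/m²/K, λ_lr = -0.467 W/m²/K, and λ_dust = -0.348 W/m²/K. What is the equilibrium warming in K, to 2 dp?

Net feedback parameter λ = (−3.2) + (+0.45) + (+0.0974) + (-0.467) + (-0.348) = -3.4676 W/m²/K.
ΔT = −F/λ = −7.9/(-3.4676) = 2.28 K.

2.28 K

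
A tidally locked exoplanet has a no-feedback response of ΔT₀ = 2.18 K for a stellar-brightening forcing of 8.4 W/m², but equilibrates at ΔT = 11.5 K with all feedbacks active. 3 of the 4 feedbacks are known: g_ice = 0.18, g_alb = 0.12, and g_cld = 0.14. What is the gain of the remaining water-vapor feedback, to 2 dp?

0.37

Amplification A = ΔT/ΔT₀ = 11.5/2.18 = 5.275.
Total gain g = 1 − 1/A = 1 − 1/5.275 = 0.8104.
Known gains sum to 0.18 + 0.12 + 0.14 = 0.44.
g_wv = 0.8104 − 0.44 = 0.37.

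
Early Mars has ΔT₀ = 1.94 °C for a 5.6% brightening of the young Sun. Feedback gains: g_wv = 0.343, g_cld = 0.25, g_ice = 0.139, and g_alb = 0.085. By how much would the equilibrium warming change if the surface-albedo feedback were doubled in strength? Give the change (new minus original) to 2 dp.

9.19 °C

Original: g = 0.817, ΔT = 1.94/(1−0.817) = 10.6011 °C.
With doubled surface-albedo: g' = 0.902, ΔT' = 1.94/(1−0.902) = 19.7959 °C.
Change = 19.7959 − 10.6011 = 9.19 °C.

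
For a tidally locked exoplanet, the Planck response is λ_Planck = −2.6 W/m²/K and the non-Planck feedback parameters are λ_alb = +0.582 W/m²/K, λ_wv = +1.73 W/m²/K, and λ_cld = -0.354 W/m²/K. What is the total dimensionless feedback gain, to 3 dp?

Convert to gains: g_alb = 0.582/2.6 = 0.2238; g_wv = 1.73/2.6 = 0.6654; g_cld = -0.354/2.6 = -0.1362.
Total gain g = 0.753.

0.753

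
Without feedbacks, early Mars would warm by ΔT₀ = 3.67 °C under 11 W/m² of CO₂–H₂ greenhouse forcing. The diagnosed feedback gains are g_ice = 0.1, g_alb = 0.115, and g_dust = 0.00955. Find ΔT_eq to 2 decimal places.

Total gain g = 0.1 + 0.115 + 0.00955 = 0.22455.
Amplification A = 1/(1 − 0.22455) = 1.29.
ΔT = 3.67 × 1.29 = 4.73 °C.

4.73 °C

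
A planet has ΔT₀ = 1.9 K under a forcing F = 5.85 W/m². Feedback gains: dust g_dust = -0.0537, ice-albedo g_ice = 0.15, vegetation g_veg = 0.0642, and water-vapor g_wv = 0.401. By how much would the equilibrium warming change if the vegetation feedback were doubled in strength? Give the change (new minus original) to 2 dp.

Original: g = 0.5615, ΔT = 1.9/(1−0.5615) = 4.3330 K.
With doubled vegetation: g' = 0.6257, ΔT' = 1.9/(1−0.6257) = 5.0761 K.
Change = 5.0761 − 4.3330 = 0.74 K.

0.74 K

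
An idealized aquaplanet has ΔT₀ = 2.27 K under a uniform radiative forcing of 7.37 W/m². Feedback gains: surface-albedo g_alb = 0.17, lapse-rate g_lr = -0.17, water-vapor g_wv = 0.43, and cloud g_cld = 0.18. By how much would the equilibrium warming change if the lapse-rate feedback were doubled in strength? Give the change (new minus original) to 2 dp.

-1.77 K

Original: g = 0.61, ΔT = 2.27/(1−0.61) = 5.8205 K.
With doubled lapse-rate: g' = 0.44, ΔT' = 2.27/(1−0.44) = 4.0536 K.
Change = 4.0536 − 5.8205 = -1.77 K.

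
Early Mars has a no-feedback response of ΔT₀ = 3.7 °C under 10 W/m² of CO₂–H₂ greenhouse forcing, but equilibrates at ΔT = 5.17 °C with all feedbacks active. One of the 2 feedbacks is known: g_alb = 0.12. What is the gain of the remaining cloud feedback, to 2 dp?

Amplification A = ΔT/ΔT₀ = 5.17/3.7 = 1.397.
Total gain g = 1 − 1/A = 1 − 1/1.397 = 0.2842.
The known gain is 0.12.
g_cld = 0.2842 − 0.12 = 0.16.

0.16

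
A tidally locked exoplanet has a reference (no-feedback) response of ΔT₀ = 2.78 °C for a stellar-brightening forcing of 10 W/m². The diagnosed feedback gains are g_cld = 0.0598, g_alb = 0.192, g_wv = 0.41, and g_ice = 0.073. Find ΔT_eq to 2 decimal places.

10.48 °C

Total gain g = 0.0598 + 0.192 + 0.41 + 0.073 = 0.7348.
Amplification A = 1/(1 − 0.7348) = 3.771.
ΔT = 2.78 × 3.771 = 10.48 °C.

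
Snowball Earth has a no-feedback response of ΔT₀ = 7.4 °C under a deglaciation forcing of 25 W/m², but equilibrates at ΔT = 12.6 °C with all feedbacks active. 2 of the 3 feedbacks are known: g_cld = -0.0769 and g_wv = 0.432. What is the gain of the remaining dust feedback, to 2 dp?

Amplification A = ΔT/ΔT₀ = 12.6/7.4 = 1.703.
Total gain g = 1 − 1/A = 1 − 1/1.703 = 0.4128.
Known gains sum to -0.0769 + 0.432 = 0.3551.
g_dust = 0.4128 − 0.3551 = 0.06.

0.06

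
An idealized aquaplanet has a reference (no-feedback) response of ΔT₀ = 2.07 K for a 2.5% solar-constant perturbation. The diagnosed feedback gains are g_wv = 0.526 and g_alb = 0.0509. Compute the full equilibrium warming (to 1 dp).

Total gain g = 0.526 + 0.0509 = 0.5769.
Amplification A = 1/(1 − 0.5769) = 2.364.
ΔT = 2.07 × 2.364 = 4.9 K.

4.9 K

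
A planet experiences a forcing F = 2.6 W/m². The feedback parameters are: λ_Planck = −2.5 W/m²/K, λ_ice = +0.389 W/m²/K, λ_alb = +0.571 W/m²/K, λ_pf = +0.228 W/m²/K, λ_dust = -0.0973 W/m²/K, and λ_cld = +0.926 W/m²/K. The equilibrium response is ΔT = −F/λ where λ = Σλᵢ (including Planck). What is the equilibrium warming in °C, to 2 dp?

5.38 °C

Net feedback parameter λ = (−2.5) + (+0.389) + (+0.571) + (+0.228) + (-0.0973) + (+0.926) = -0.4833 W/m²/K.
ΔT = −F/λ = −2.6/(-0.4833) = 5.38 °C.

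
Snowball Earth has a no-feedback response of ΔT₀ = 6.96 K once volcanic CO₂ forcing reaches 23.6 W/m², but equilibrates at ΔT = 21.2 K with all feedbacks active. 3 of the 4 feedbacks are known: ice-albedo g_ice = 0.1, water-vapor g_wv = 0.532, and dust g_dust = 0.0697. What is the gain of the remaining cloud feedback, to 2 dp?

Amplification A = ΔT/ΔT₀ = 21.2/6.96 = 3.046.
Total gain g = 1 − 1/A = 1 − 1/3.046 = 0.6717.
Known gains sum to 0.1 + 0.532 + 0.0697 = 0.7017.
g_cld = 0.6717 − 0.7017 = -0.03.

-0.03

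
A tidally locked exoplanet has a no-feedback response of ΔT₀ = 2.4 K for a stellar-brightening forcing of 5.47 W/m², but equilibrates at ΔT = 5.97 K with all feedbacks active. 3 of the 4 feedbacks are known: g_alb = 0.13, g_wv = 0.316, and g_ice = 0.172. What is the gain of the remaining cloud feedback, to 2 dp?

Amplification A = ΔT/ΔT₀ = 5.97/2.4 = 2.487.
Total gain g = 1 − 1/A = 1 − 1/2.487 = 0.5979.
Known gains sum to 0.13 + 0.316 + 0.172 = 0.618.
g_cld = 0.5979 − 0.618 = -0.02.

-0.02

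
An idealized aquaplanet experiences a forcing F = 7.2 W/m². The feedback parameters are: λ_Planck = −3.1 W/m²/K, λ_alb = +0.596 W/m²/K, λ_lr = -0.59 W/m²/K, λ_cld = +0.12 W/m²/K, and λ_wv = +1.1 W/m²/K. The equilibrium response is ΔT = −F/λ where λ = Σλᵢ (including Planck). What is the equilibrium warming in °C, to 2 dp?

3.84 °C

Net feedback parameter λ = (−3.1) + (+0.596) + (-0.59) + (+0.12) + (+1.1) = -1.874 W/m²/K.
ΔT = −F/λ = −7.2/(-1.874) = 3.84 °C.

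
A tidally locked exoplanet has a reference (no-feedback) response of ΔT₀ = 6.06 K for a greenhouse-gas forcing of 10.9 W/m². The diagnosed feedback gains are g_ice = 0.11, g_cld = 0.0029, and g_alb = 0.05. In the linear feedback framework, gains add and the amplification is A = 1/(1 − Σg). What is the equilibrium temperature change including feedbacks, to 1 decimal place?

Total gain g = 0.11 + 0.0029 + 0.05 = 0.1629.
Amplification A = 1/(1 − 0.1629) = 1.195.
ΔT = 6.06 × 1.195 = 7.2 K.

7.2 K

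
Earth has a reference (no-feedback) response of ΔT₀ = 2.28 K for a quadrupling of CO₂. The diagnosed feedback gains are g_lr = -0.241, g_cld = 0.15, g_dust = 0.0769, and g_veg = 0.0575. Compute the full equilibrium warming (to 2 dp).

Total gain g = -0.241 + 0.15 + 0.0769 + 0.0575 = 0.0434.
Amplification A = 1/(1 − 0.0434) = 1.045.
ΔT = 2.28 × 1.045 = 2.38 K.

2.38 K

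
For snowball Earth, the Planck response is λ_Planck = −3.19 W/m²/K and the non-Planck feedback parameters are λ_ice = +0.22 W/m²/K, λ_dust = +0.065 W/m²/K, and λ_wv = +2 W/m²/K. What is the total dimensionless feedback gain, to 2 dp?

Convert to gains: g_ice = 0.22/3.19 = 0.06897; g_dust = 0.065/3.19 = 0.02038; g_wv = 2/3.19 = 0.627.
Total gain g = 0.71635.

0.72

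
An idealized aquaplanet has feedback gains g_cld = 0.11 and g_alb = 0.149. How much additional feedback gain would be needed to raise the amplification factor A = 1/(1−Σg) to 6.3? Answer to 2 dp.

0.58

Current total gain = 0.259.
Target gain for A = 6.3: g* = 1 − 1/6.3 = 0.8413.
Additional gain needed = 0.8413 − 0.259 = 0.58.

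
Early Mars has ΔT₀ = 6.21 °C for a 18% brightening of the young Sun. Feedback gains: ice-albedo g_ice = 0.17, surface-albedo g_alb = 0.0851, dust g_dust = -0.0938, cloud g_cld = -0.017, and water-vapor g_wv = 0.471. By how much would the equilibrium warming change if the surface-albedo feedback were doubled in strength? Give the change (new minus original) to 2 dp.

4.59 °C

Original: g = 0.6153, ΔT = 6.21/(1−0.6153) = 16.1424 °C.
With doubled surface-albedo: g' = 0.7004, ΔT' = 6.21/(1−0.7004) = 20.7276 °C.
Change = 20.7276 − 16.1424 = 4.59 °C.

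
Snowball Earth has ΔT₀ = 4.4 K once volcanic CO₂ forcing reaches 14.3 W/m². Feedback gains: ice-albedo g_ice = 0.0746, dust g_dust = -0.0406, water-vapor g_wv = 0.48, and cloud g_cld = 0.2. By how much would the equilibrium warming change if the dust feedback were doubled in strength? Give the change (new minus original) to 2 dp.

-1.91 K

Original: g = 0.714, ΔT = 4.4/(1−0.714) = 15.3846 K.
With doubled dust: g' = 0.6734, ΔT' = 4.4/(1−0.6734) = 13.4721 K.
Change = 13.4721 − 15.3846 = -1.91 K.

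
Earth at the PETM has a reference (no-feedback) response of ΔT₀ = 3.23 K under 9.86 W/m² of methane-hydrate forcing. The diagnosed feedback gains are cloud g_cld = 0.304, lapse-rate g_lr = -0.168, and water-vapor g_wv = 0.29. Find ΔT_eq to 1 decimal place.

Total gain g = 0.304 − 0.168 + 0.29 = 0.426.
Amplification A = 1/(1 − 0.426) = 1.742.
ΔT = 3.23 × 1.742 = 5.6 K.

5.6 K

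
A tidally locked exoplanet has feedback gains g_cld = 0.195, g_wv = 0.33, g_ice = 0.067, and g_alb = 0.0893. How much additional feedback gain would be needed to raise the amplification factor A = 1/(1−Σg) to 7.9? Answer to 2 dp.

0.19

Current total gain = 0.6813.
Target gain for A = 7.9: g* = 1 − 1/7.9 = 0.8734.
Additional gain needed = 0.8734 − 0.6813 = 0.19.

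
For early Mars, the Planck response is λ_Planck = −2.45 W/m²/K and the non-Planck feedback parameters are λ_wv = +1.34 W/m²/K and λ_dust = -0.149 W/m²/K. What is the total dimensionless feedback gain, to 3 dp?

0.486

Convert to gains: g_wv = 1.34/2.45 = 0.5469; g_dust = -0.149/2.45 = -0.06082.
Total gain g = 0.48608.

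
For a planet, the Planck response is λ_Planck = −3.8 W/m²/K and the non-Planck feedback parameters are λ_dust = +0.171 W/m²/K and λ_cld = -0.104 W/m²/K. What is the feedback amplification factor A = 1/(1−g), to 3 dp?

1.018

Convert to gains: g_dust = 0.171/3.8 = 0.045; g_cld = -0.104/3.8 = -0.02737.
Total gain g = 0.01763.
A = 1/(1 − 0.01763) = 1.018.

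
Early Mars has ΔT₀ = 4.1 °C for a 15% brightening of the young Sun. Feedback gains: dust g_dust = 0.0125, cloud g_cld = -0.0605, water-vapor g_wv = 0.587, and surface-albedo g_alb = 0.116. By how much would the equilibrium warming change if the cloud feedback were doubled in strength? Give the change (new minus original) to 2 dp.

-1.77 °C

Original: g = 0.655, ΔT = 4.1/(1−0.655) = 11.8841 °C.
With doubled cloud: g' = 0.5945, ΔT' = 4.1/(1−0.5945) = 10.1110 °C.
Change = 10.1110 − 11.8841 = -1.77 °C.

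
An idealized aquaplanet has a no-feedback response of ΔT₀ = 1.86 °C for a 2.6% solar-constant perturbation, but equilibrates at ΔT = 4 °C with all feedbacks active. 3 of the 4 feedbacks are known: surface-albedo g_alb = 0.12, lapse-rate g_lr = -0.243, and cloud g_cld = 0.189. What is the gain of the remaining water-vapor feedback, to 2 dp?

Amplification A = ΔT/ΔT₀ = 4/1.86 = 2.151.
Total gain g = 1 − 1/A = 1 − 1/2.151 = 0.5351.
Known gains sum to 0.12 − 0.243 + 0.189 = 0.066.
g_wv = 0.5351 − 0.066 = 0.47.

0.47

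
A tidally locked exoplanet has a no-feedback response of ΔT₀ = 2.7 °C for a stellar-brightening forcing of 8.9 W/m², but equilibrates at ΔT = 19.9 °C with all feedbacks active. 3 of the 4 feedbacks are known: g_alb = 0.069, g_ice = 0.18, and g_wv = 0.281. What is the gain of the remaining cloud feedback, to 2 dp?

Amplification A = ΔT/ΔT₀ = 19.9/2.7 = 7.37.
Total gain g = 1 − 1/A = 1 − 1/7.37 = 0.8643.
Known gains sum to 0.069 + 0.18 + 0.281 = 0.53.
g_cld = 0.8643 − 0.53 = 0.33.

0.33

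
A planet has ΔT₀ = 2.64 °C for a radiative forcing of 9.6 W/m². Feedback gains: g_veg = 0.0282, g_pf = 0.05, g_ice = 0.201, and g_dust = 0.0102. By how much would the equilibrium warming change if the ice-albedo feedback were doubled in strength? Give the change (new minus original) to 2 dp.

Original: g = 0.2894, ΔT = 2.64/(1−0.2894) = 3.7152 °C.
With doubled ice-albedo: g' = 0.4904, ΔT' = 2.64/(1−0.4904) = 5.1805 °C.
Change = 5.1805 − 3.7152 = 1.47 °C.

1.47 °C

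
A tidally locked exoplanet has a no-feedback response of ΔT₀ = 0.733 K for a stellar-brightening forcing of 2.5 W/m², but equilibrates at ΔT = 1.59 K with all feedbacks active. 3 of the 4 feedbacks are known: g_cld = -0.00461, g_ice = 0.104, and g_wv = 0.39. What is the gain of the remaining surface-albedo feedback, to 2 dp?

0.05

Amplification A = ΔT/ΔT₀ = 1.59/0.733 = 2.169.
Total gain g = 1 − 1/A = 1 − 1/2.169 = 0.539.
Known gains sum to -0.00461 + 0.104 + 0.39 = 0.48939.
g_alb = 0.539 − 0.48939 = 0.05.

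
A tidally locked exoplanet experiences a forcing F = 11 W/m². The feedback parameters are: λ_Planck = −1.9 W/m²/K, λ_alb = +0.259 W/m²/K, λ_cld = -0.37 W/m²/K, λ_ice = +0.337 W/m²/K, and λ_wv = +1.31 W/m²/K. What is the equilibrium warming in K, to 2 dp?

Net feedback parameter λ = (−1.9) + (+0.259) + (-0.37) + (+0.337) + (+1.31) = -0.364 W/m²/K.
ΔT = −F/λ = −11/(-0.364) = 30.22 K.

30.22 K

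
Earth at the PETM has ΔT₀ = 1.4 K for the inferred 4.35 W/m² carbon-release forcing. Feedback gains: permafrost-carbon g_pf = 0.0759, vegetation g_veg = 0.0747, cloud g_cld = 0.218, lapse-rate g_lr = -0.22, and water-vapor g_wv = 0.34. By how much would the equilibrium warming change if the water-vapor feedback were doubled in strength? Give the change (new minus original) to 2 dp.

Original: g = 0.4886, ΔT = 1.4/(1−0.4886) = 2.7376 K.
With doubled water-vapor: g' = 0.8286, ΔT' = 1.4/(1−0.8286) = 8.1680 K.
Change = 8.1680 − 2.7376 = 5.43 K.

5.43 K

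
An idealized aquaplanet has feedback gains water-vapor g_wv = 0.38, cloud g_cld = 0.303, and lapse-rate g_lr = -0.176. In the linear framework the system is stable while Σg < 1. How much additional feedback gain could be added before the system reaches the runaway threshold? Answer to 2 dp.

0.49

Current total gain = 0.38 + 0.303 − 0.176 = 0.507.
Margin to runaway = 1 − 0.507 = 0.49.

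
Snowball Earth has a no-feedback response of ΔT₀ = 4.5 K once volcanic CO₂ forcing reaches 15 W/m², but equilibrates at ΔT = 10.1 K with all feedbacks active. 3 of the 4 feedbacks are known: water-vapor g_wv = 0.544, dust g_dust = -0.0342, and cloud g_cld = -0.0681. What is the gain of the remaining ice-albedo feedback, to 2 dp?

Amplification A = ΔT/ΔT₀ = 10.1/4.5 = 2.244.
Total gain g = 1 − 1/A = 1 − 1/2.244 = 0.5544.
Known gains sum to 0.544 − 0.0342 − 0.0681 = 0.4417.
g_ice = 0.5544 − 0.4417 = 0.11.

0.11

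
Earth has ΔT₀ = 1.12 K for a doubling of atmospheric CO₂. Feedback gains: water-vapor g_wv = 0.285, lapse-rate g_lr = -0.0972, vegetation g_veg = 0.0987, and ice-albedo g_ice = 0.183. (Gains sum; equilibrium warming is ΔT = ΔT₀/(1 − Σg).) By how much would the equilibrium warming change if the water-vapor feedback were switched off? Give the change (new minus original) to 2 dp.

-0.74 K

Original: g = 0.4695, ΔT = 1.12/(1−0.4695) = 2.1112 K.
Without water-vapor: g' = 0.1845, ΔT' = 1.12/(1−0.1845) = 1.3734 K.
Change = 1.3734 − 2.1112 = -0.74 K.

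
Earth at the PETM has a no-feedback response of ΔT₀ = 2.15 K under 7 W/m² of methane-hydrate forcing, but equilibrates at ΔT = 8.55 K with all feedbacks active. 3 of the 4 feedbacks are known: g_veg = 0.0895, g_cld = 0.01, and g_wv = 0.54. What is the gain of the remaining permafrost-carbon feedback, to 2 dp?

Amplification A = ΔT/ΔT₀ = 8.55/2.15 = 3.977.
Total gain g = 1 − 1/A = 1 − 1/3.977 = 0.7486.
Known gains sum to 0.0895 + 0.01 + 0.54 = 0.6395.
g_pf = 0.7486 − 0.6395 = 0.11.

0.11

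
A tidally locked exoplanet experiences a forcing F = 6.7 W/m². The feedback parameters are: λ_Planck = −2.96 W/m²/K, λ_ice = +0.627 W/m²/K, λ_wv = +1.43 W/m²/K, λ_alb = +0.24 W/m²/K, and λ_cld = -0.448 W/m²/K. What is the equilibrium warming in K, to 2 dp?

6.03 K

Net feedback parameter λ = (−2.96) + (+0.627) + (+1.43) + (+0.24) + (-0.448) = -1.111 W/m²/K.
ΔT = −F/λ = −6.7/(-1.111) = 6.03 K.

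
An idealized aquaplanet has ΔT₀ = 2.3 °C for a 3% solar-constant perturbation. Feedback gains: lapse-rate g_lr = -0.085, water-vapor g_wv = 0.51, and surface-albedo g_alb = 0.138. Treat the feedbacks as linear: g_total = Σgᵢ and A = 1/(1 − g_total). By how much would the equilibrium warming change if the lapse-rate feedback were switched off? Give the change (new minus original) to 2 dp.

Original: g = 0.563, ΔT = 2.3/(1−0.563) = 5.2632 °C.
Without lapse-rate: g' = 0.648, ΔT' = 2.3/(1−0.648) = 6.5341 °C.
Change = 6.5341 − 5.2632 = 1.27 °C.

1.27 °C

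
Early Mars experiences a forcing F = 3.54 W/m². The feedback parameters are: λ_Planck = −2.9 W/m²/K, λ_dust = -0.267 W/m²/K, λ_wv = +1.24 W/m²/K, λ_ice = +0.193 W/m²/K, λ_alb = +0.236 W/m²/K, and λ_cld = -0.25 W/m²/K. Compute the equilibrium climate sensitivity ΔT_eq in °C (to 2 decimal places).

Net feedback parameter λ = (−2.9) + (-0.267) + (+1.24) + (+0.193) + (+0.236) + (-0.25) = -1.748 W/m²/K.
ΔT = −F/λ = −3.54/(-1.748) = 2.03 °C.

2.03 °C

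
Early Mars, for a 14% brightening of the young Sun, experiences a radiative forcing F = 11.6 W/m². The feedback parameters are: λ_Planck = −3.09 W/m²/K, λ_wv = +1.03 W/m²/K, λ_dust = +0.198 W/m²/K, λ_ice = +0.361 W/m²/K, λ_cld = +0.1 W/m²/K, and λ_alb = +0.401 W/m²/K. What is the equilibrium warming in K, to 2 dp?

11.60 K

Net feedback parameter λ = (−3.09) + (+1.03) + (+0.198) + (+0.361) + (+0.1) + (+0.401) = -1 W/m²/K.
ΔT = −F/λ = −11.6/(-1) = 11.60 K.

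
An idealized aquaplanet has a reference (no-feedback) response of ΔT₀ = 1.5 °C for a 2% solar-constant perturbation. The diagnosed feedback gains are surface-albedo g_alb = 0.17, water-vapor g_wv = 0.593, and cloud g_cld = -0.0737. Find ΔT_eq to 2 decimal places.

Total gain g = 0.17 + 0.593 − 0.0737 = 0.6893.
Amplification A = 1/(1 − 0.6893) = 3.219.
ΔT = 1.5 × 3.219 = 4.83 °C.

4.83 °C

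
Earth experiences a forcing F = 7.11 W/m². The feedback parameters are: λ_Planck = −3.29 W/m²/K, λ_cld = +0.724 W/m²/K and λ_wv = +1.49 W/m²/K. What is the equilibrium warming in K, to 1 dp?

6.6 K

Net feedback parameter λ = (−3.29) + (+0.724) + (+1.49) = -1.076 W/m²/K.
ΔT = −F/λ = −7.11/(-1.076) = 6.6 K.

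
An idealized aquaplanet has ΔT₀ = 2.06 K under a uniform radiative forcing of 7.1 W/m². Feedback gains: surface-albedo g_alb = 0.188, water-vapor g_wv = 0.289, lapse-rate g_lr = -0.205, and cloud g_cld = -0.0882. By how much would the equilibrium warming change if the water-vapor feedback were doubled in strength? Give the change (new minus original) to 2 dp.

1.38 K

Original: g = 0.1838, ΔT = 2.06/(1−0.1838) = 2.5239 K.
With doubled water-vapor: g' = 0.4728, ΔT' = 2.06/(1−0.4728) = 3.9074 K.
Change = 3.9074 − 2.5239 = 1.38 K.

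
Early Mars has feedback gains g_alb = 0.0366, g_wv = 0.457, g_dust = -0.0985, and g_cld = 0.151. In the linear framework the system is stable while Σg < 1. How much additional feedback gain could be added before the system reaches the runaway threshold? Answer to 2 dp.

0.45

Current total gain = 0.0366 + 0.457 − 0.0985 + 0.151 = 0.5461.
Margin to runaway = 1 − 0.5461 = 0.45.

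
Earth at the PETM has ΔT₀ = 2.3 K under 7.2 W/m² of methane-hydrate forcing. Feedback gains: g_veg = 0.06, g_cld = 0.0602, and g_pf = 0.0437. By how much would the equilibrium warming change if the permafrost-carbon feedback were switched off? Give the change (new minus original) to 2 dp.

-0.14 K

Original: g = 0.1639, ΔT = 2.3/(1−0.1639) = 2.7509 K.
Without permafrost-carbon: g' = 0.1202, ΔT' = 2.3/(1−0.1202) = 2.6142 K.
Change = 2.6142 − 2.7509 = -0.14 K.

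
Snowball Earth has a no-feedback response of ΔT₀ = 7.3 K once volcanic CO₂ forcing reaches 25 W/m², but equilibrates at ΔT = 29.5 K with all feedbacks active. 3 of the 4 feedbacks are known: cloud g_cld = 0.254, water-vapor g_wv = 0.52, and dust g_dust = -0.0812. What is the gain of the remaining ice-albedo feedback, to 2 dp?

0.06

Amplification A = ΔT/ΔT₀ = 29.5/7.3 = 4.041.
Total gain g = 1 − 1/A = 1 − 1/4.041 = 0.7525.
Known gains sum to 0.254 + 0.52 − 0.0812 = 0.6928.
g_ice = 0.7525 − 0.6928 = 0.06.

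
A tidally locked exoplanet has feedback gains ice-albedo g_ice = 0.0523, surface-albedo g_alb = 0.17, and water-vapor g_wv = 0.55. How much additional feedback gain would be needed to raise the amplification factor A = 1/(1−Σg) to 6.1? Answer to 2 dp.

Current total gain = 0.7723.
Target gain for A = 6.1: g* = 1 − 1/6.1 = 0.8361.
Additional gain needed = 0.8361 − 0.7723 = 0.06.

0.06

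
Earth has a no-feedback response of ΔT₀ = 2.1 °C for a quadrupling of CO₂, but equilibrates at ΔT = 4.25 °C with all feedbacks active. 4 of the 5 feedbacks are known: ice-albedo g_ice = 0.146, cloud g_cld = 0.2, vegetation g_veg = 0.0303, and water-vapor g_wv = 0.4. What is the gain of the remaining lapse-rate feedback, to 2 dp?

-0.27

Amplification A = ΔT/ΔT₀ = 4.25/2.1 = 2.024.
Total gain g = 1 − 1/A = 1 − 1/2.024 = 0.5059.
Known gains sum to 0.146 + 0.2 + 0.0303 + 0.4 = 0.7763.
g_lr = 0.5059 − 0.7763 = -0.27.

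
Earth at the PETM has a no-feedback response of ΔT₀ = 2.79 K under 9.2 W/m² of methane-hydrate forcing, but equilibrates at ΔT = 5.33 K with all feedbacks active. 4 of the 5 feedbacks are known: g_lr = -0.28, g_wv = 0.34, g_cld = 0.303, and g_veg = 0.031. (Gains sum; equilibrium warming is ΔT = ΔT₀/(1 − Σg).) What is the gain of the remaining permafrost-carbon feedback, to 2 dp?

0.08

Amplification A = ΔT/ΔT₀ = 5.33/2.79 = 1.91.
Total gain g = 1 − 1/A = 1 − 1/1.91 = 0.4764.
Known gains sum to -0.28 + 0.34 + 0.303 + 0.031 = 0.394.
g_pf = 0.4764 − 0.394 = 0.08.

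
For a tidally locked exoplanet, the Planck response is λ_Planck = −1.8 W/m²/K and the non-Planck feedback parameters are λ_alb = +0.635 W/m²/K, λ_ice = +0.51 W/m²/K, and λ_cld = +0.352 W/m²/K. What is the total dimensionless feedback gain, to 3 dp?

0.832

Convert to gains: g_alb = 0.635/1.8 = 0.3528; g_ice = 0.51/1.8 = 0.2833; g_cld = 0.352/1.8 = 0.1956.
Total gain g = 0.8317.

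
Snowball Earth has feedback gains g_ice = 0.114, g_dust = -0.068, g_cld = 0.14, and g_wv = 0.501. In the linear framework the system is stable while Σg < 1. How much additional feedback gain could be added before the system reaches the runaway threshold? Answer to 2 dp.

Current total gain = 0.114 − 0.068 + 0.14 + 0.501 = 0.687.
Margin to runaway = 1 − 0.687 = 0.31.

0.31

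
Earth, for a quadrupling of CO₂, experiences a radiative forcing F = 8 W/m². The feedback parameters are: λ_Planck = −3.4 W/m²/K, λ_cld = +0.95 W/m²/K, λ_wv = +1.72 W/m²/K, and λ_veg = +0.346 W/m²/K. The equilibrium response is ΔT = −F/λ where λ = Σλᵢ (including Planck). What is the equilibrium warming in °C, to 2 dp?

Net feedback parameter λ = (−3.4) + (+0.95) + (+1.72) + (+0.346) = -0.384 W/m²/K.
ΔT = −F/λ = −8/(-0.384) = 20.83 °C.

20.83 °C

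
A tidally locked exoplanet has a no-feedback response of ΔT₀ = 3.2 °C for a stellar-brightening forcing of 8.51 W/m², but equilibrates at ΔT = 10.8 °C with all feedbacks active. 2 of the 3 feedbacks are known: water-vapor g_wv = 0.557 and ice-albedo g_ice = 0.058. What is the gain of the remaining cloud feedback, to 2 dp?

0.09

Amplification A = ΔT/ΔT₀ = 10.8/3.2 = 3.375.
Total gain g = 1 − 1/A = 1 − 1/3.375 = 0.7037.
Known gains sum to 0.557 + 0.058 = 0.615.
g_cld = 0.7037 − 0.615 = 0.09.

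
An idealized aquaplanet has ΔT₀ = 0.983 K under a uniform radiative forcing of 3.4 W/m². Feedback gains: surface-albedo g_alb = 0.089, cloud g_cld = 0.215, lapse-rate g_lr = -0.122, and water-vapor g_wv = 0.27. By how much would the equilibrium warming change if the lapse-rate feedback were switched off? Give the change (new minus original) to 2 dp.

0.51 K

Original: g = 0.452, ΔT = 0.983/(1−0.452) = 1.7938 K.
Without lapse-rate: g' = 0.574, ΔT' = 0.983/(1−0.574) = 2.3075 K.
Change = 2.3075 − 1.7938 = 0.51 K.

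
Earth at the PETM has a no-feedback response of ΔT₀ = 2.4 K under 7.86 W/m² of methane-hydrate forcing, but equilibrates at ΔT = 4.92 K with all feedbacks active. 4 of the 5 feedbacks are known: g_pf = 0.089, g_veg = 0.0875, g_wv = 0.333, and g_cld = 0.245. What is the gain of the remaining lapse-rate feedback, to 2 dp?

Amplification A = ΔT/ΔT₀ = 4.92/2.4 = 2.05.
Total gain g = 1 − 1/A = 1 − 1/2.05 = 0.5122.
Known gains sum to 0.089 + 0.0875 + 0.333 + 0.245 = 0.7545.
g_lr = 0.5122 − 0.7545 = -0.24.

-0.24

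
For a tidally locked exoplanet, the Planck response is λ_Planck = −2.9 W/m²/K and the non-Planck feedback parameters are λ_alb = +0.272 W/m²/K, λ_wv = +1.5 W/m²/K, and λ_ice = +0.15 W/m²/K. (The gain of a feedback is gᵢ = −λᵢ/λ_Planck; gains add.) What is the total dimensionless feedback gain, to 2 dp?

Convert to gains: g_alb = 0.272/2.9 = 0.09379; g_wv = 1.5/2.9 = 0.5172; g_ice = 0.15/2.9 = 0.05172.
Total gain g = 0.66271.

0.66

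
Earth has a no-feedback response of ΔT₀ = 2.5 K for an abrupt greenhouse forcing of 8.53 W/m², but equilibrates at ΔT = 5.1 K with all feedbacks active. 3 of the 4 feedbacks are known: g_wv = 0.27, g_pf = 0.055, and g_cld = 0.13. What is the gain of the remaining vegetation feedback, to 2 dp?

Amplification A = ΔT/ΔT₀ = 5.1/2.5 = 2.04.
Total gain g = 1 − 1/A = 1 − 1/2.04 = 0.5098.
Known gains sum to 0.27 + 0.055 + 0.13 = 0.455.
g_veg = 0.5098 − 0.455 = 0.05.

0.05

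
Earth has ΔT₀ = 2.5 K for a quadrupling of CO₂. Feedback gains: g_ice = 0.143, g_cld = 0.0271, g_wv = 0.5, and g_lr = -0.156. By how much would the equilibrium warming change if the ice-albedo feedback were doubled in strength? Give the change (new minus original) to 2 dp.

2.15 K

Original: g = 0.5141, ΔT = 2.5/(1−0.5141) = 5.1451 K.
With doubled ice-albedo: g' = 0.6571, ΔT' = 2.5/(1−0.6571) = 7.2908 K.
Change = 7.2908 − 5.1451 = 2.15 K.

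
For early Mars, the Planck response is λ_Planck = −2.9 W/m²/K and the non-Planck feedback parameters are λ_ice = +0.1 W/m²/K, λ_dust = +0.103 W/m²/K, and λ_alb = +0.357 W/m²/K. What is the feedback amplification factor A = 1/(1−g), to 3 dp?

Convert to gains: g_ice = 0.1/2.9 = 0.03448; g_dust = 0.103/2.9 = 0.03552; g_alb = 0.357/2.9 = 0.1231.
Total gain g = 0.1931.
A = 1/(1 − 0.1931) = 1.239.

1.239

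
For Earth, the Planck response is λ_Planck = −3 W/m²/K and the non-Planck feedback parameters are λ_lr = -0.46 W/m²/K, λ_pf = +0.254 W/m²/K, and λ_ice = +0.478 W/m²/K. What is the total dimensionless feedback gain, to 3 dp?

Convert to gains: g_lr = -0.46/3 = -0.1533; g_pf = 0.254/3 = 0.08467; g_ice = 0.478/3 = 0.1593.
Total gain g = 0.09067.

0.091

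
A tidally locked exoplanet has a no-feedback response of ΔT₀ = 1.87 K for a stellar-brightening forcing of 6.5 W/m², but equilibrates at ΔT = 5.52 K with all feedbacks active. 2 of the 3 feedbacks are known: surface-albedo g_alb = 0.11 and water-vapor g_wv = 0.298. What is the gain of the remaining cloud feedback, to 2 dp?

0.25

Amplification A = ΔT/ΔT₀ = 5.52/1.87 = 2.952.
Total gain g = 1 − 1/A = 1 − 1/2.952 = 0.6612.
Known gains sum to 0.11 + 0.298 = 0.408.
g_cld = 0.6612 − 0.408 = 0.25.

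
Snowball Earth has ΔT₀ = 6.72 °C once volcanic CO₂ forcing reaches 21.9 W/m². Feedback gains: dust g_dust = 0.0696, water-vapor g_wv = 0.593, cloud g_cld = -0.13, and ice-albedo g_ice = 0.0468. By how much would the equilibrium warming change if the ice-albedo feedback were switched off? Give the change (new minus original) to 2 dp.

Original: g = 0.5794, ΔT = 6.72/(1−0.5794) = 15.9772 °C.
Without ice-albedo: g' = 0.5326, ΔT' = 6.72/(1−0.5326) = 14.3774 °C.
Change = 14.3774 − 15.9772 = -1.60 °C.

-1.60 °C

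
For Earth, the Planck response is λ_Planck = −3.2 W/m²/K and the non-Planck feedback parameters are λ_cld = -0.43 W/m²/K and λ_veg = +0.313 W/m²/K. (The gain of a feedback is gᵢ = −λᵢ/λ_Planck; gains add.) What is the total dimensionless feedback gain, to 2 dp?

-0.04

Convert to gains: g_cld = -0.43/3.2 = -0.1344; g_veg = 0.313/3.2 = 0.09781.
Total gain g = -0.03659.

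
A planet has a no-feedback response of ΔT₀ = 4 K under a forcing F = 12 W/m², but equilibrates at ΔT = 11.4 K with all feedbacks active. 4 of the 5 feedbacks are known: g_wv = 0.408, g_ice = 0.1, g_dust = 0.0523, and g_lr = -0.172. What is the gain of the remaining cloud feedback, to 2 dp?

Amplification A = ΔT/ΔT₀ = 11.4/4 = 2.85.
Total gain g = 1 − 1/A = 1 − 1/2.85 = 0.6491.
Known gains sum to 0.408 + 0.1 + 0.0523 − 0.172 = 0.3883.
g_cld = 0.6491 − 0.3883 = 0.26.

0.26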